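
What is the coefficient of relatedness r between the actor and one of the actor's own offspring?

0.5

Each parent–offspring link contributes a factor of 1/2, and independent paths through distinct common ancestors add.
One parent–offspring link: r = (1/2)^1 = 1/2.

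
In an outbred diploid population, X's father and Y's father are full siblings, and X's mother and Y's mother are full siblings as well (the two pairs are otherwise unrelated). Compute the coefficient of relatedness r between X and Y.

Relatedness sums over independent paths through distinct common ancestors.
X and Y are related in two ways: first cousins through their fathers (r = 1/8) and first cousins through their mothers (r = 1/8) — i.e. double first cousins.
r = 1/8 + 1/8 = 1/4 = 0.25.

0.25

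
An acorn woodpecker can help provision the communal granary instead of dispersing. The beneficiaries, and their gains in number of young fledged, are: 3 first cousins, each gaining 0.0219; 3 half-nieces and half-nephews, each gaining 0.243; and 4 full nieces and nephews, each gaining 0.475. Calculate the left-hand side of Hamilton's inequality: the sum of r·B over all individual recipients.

r to a first cousin = 0.125 (first cousins share one grandparent pair — two paths of length 4: r = 2·(1/2)^4 = 1/8).
r to a half-niece or half-nephew = 0.125 (half-aunt/uncle↔niece/nephew: one path of length 3: r = (1/2)^3 = 1/8).
r to a full niece or nephew = 1/4 (full aunt/uncle↔niece/nephew: two paths of length 3 through the shared grandparent pair: r = 2·(1/2)^3 = 1/4).
Summing one r·B term per recipient: 3·0.125·0.0219 + 3·0.125·0.243 + 4·0.25·0.475 = 0.5743375.

0.5743375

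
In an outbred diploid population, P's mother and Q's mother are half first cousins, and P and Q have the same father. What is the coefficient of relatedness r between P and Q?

0.265625

Relatedness sums over independent paths through distinct common ancestors.
P and Q are related in two ways: half second cousins through their mothers (r = 1/64) and half-sibs through their shared father (r = 1/4).
r = 1/64 + 1/4 = 17/64 = 0.265625.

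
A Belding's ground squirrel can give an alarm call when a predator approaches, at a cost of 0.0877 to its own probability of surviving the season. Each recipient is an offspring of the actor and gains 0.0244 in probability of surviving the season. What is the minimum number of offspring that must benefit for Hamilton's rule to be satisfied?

r to an offspring = 1/2 (one parent–offspring link: r = (1/2)^1 = 1/2).
Hamilton's rule: n·r·B > C  ⇒  n > C/(r·B) = 0.0877/(0.5·0.0244) = 7.189.
The smallest integer exceeding 7.189 is 8.

8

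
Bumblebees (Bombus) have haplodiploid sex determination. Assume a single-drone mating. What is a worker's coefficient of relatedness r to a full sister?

Haplodiploid full sisters inherit their father's entire haploid genome identically (contributing 1/2) and on average half of their mother's contribution (1/2 · 1/2 = 1/4); r = 1/2 + 1/4 = 3/4.

0.75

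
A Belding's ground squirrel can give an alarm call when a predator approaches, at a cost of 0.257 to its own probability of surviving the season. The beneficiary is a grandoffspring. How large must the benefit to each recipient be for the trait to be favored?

r to a grandoffspring = 0.25 (two parent–offspring links: r = (1/2)^2 = 1/4).
Hamilton's rule with n recipients of equal r: n·r·B > C, so B > C/(n·r) = 0.257/(1·0.25) = 1.028.

1.028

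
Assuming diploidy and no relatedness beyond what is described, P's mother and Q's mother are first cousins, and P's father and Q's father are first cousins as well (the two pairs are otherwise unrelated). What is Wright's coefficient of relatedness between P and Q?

With two independent routes of shared ancestry, r is the sum of the two contributions.
P and Q are related in two ways: second cousins through their mothers (r = 1/32) and second cousins through their fathers (r = 1/32).
r = 1/32 + 1/32 = 1/16 = 0.0625.

0.0625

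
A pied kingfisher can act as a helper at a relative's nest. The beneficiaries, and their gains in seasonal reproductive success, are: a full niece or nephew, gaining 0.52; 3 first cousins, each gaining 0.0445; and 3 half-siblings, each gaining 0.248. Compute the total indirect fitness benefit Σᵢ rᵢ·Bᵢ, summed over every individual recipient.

r to a full niece or nephew = 0.25 (full aunt/uncle↔niece/nephew: two paths of length 3 through the shared grandparent pair: r = 2·(1/2)^3 = 1/4).
r to a first cousin = 1/8 (first cousins share one grandparent pair — two paths of length 4: r = 2·(1/2)^4 = 1/8).
r to a half-sibling = 0.25 (half-sibs share one parent — one path of length 2: r = (1/2)^2 = 1/4).
Summing one r·B term per recipient: 1·0.25·0.52 + 3·0.125·0.0445 + 3·0.25·0.248 = 0.3326875.

0.3326875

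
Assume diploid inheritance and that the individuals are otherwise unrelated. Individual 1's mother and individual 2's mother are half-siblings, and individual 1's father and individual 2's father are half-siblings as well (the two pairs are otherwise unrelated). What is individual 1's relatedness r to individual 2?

Relatedness sums over independent paths through distinct common ancestors.
Individual 1 and individual 2 are related in two ways: half first cousins through their mothers (r = 1/16) and half first cousins through their fathers (r = 1/16).
r = 1/16 + 1/16 = 0.125.

0.125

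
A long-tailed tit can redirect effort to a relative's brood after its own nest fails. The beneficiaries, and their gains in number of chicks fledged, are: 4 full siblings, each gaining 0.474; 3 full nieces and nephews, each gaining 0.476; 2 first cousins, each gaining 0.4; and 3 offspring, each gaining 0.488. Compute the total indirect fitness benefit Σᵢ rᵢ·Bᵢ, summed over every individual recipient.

r to a full sibling = 1/2 (full sibs share both parents — two paths of length 2: r = 2·(1/2)^2 = 1/2).
r to a full niece or nephew = 0.25 (full aunt/uncle↔niece/nephew: two paths of length 3 through the shared grandparent pair: r = 2·(1/2)^3 = 1/4).
r to a first cousin = 0.125 (first cousins share one grandparent pair — two paths of length 4: r = 2·(1/2)^4 = 1/8).
r to an offspring = 0.5 (one parent–offspring link: r = (1/2)^1 = 1/2).
Summing one r·B term per recipient: 4·0.5·0.474 + 3·0.25·0.476 + 2·0.125·0.4 + 3·0.5·0.488 = 2.137.

2.137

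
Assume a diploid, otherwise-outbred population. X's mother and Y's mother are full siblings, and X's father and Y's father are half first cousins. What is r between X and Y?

Relatedness sums over independent paths through distinct common ancestors.
X and Y are related in two ways: first cousins through their mothers (r = 1/8) and half second cousins through their fathers (r = 1/64).
r = 1/8 + 1/64 = 9/64 = 0.140625.

0.140625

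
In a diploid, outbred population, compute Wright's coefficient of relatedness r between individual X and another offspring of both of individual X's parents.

Each parent–offspring link contributes a factor of 1/2, and independent paths through distinct common ancestors add.
Full sibs share both parents — two paths of length 2: r = 2·(1/2)^2 = 1/2.

0.5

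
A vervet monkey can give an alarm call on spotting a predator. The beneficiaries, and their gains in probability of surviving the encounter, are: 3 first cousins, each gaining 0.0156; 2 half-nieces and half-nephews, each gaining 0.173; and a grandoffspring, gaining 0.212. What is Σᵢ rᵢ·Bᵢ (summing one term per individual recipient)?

r to a first cousin = 1/8 (first cousins share one grandparent pair — two paths of length 4: r = 2·(1/2)^4 = 1/8).
r to a half-niece or half-nephew = 0.125 (half-aunt/uncle↔niece/nephew: one path of length 3: r = (1/2)^3 = 1/8).
r to a grandoffspring = 0.25 (two parent–offspring links: r = (1/2)^2 = 1/4).
Summing one r·B term per recipient: 3·0.125·0.0156 + 2·0.125·0.173 + 1·0.25·0.212 = 0.1021.

0.1021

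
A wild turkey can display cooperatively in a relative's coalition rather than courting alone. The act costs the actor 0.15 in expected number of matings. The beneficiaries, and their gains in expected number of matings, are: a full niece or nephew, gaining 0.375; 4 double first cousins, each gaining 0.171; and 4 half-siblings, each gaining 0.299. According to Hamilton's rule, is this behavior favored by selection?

Yes

Hamilton's rule: the trait is favored when the sum of r·B over every recipient exceeds the actor's cost C.
r to a full niece or nephew = 0.25 (full aunt/uncle↔niece/nephew: two paths of length 3 through the shared grandparent pair: r = 2·(1/2)^3 = 1/4).
r to a double first cousin = 1/4 (double first cousins share both grandparent pairs — four paths of length 4: r = 4·(1/2)^4 = 1/4).
r to a half-sibling = 1/4 (half-sibs share one parent — one path of length 2: r = (1/2)^2 = 1/4).
Summing one r·B term per recipient: 1·0.25·0.375 + 4·0.25·0.171 + 4·0.25·0.299 = 0.56375.
0.56375 > 0.15: the indirect benefit exceeds the cost.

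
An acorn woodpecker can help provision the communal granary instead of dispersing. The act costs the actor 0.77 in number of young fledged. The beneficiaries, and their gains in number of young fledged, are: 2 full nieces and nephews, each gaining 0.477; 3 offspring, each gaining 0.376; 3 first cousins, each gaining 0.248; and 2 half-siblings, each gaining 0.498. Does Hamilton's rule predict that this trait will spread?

Hamilton's rule: the trait is favored when the sum of r·B over every recipient exceeds the actor's cost C.
r to a full niece or nephew = 1/4 (full aunt/uncle↔niece/nephew: two paths of length 3 through the shared grandparent pair: r = 2·(1/2)^3 = 1/4).
r to an offspring = 1/2 (one parent–offspring link: r = (1/2)^1 = 1/2).
r to a first cousin = 0.125 (first cousins share one grandparent pair — two paths of length 4: r = 2·(1/2)^4 = 1/8).
r to a half-sibling = 0.25 (half-sibs share one parent — one path of length 2: r = (1/2)^2 = 1/4).
Summing one r·B term per recipient: 2·0.25·0.477 + 3·0.5·0.376 + 3·0.125·0.248 + 2·0.25·0.498 = 1.1445.
1.1445 > 0.77: the indirect benefit exceeds the cost.

Yes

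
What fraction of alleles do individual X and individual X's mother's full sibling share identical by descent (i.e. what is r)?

0.25

Each parent–offspring link contributes a factor of 1/2, and independent paths through distinct common ancestors add.
Full aunt/uncle↔niece/nephew: two paths of length 3 through the shared grandparent pair: r = 2·(1/2)^3 = 1/4.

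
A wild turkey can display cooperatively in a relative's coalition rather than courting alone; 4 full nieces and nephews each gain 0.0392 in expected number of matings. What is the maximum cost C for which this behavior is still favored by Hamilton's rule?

r to a full niece or nephew = 0.25 (full aunt/uncle↔niece/nephew: two paths of length 3 through the shared grandparent pair: r = 2·(1/2)^3 = 1/4).
Hamilton's rule: n·r·B > C, so the trait is favored while C < n·r·B = 4·0.25·0.0392 = 0.0392.

0.0392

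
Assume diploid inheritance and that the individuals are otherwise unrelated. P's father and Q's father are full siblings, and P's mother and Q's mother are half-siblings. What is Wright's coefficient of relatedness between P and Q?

With two independent routes of shared ancestry, r is the sum of the two contributions.
P and Q are related in two ways: first cousins through their fathers (r = 1/8) and half first cousins through their mothers (r = 1/16).
r = 1/8 + 1/16 = 0.1875.

0.1875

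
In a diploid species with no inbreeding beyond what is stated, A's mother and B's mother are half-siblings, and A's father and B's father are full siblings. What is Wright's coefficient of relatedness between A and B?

Independent pedigree routes through distinct common ancestors add.
A and B are related in two ways: half first cousins through their mothers (r = 1/16) and first cousins through their fathers (r = 1/8).
r = 1/16 + 1/8 = 3/16 = 0.1875.

0.1875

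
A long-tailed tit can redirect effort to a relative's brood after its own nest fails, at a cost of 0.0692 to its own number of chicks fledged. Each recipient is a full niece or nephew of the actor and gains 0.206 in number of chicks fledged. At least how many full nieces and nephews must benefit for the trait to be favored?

2

r to a full niece or nephew = 1/4 (full aunt/uncle↔niece/nephew: two paths of length 3 through the shared grandparent pair: r = 2·(1/2)^3 = 1/4).
Hamilton's rule: n·r·B > C  ⇒  n > C/(r·B) = 0.0692/(0.25·0.206) = 1.344.
The smallest integer exceeding 1.344 is 2.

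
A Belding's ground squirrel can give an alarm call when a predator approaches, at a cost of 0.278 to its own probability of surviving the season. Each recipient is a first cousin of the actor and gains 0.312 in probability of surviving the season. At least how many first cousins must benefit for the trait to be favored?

r to a first cousin = 1/8 (first cousins share one grandparent pair — two paths of length 4: r = 2·(1/2)^4 = 1/8).
Hamilton's rule: n·r·B > C  ⇒  n > C/(r·B) = 0.278/(0.125·0.312) = 7.128.
The smallest integer exceeding 7.128 is 8.

8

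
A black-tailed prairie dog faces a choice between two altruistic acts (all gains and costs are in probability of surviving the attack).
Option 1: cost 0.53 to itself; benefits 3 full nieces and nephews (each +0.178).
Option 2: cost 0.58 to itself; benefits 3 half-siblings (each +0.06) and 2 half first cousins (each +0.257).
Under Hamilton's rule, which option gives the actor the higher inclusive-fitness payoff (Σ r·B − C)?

Option 1

Option 1: r to a full niece or nephew = 0.25.
Option 1: Σ r·B − C = (3·0.25·0.178) − 0.53 = -0.3965.
Option 2: r to a half-sibling = 0.25.
Option 2: r to a half first cousin = 0.0625.
Option 2: Σ r·B − C = (3·0.25·0.06 + 2·0.0625·0.257) − 0.58 = -0.502875.
Option 1 has the higher net inclusive-fitness payoff.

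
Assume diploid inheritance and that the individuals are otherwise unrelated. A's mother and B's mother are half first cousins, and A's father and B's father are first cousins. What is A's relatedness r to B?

0.046875

Relatedness sums over independent paths through distinct common ancestors.
A and B are related in two ways: half second cousins through their mothers (r = 1/64) and second cousins through their fathers (r = 1/32).
r = 1/64 + 1/32 = 3/64 = 0.046875.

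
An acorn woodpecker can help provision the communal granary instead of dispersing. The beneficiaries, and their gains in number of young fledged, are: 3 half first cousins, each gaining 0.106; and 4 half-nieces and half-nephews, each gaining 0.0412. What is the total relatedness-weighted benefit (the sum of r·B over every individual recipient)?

0.040475

r to a half first cousin = 0.0625 (half first cousins share one grandparent — one path of length 4: r = (1/2)^4 = 1/16).
r to a half-niece or half-nephew = 0.125 (half-aunt/uncle↔niece/nephew: one path of length 3: r = (1/2)^3 = 1/8).
Summing one r·B term per recipient: 3·0.0625·0.106 + 4·0.125·0.0412 = 0.040475.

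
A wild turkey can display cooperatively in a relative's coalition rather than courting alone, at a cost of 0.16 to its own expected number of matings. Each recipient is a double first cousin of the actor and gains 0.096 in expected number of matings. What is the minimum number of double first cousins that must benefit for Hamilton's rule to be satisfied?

r to a double first cousin = 0.25 (double first cousins share both grandparent pairs — four paths of length 4: r = 4·(1/2)^4 = 1/4).
Hamilton's rule: n·r·B > C  ⇒  n > C/(r·B) = 0.16/(0.25·0.096) = 6.667.
The smallest integer exceeding 6.667 is 7.

7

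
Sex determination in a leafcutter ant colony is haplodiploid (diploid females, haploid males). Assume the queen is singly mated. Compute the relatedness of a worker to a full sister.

0.75

Haplodiploid full sisters inherit their father's entire haploid genome identically (contributing 1/2) and on average half of their mother's contribution (1/2 · 1/2 = 1/4); r = 1/2 + 1/4 = 3/4.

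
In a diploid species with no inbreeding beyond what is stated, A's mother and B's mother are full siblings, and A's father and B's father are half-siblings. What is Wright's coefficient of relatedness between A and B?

0.1875

Relatedness sums over independent paths through distinct common ancestors.
A and B are related in two ways: first cousins through their mothers (r = 1/8) and half first cousins through their fathers (r = 1/16).
r = 1/8 + 1/16 = 0.1875.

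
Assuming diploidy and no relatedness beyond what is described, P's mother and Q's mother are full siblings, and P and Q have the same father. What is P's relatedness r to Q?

0.375

Wright's path rule: contributions from independent ancestry routes add.
P and Q are related in two ways: first cousins through their mothers (r = 1/8) and half-sibs through their shared father (r = 1/4).
r = 1/8 + 1/4 = 0.375.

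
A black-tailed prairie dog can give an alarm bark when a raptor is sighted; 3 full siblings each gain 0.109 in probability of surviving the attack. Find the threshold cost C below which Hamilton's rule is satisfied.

r to a full sibling = 1/2 (full sibs share both parents — two paths of length 2: r = 2·(1/2)^2 = 1/2).
Hamilton's rule: n·r·B > C, so the trait is favored while C < n·r·B = 3·0.5·0.109 = 0.1635.

0.1635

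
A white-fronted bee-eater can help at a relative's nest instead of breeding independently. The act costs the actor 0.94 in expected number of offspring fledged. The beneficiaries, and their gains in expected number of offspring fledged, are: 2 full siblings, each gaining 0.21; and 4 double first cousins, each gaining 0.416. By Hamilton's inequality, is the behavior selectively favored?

Hamilton's rule: the trait is favored when the sum of r·B over every recipient exceeds the actor's cost C.
r to a full sibling = 1/2 (full sibs share both parents — two paths of length 2: r = 2·(1/2)^2 = 1/2).
r to a double first cousin = 1/4 (double first cousins share both grandparent pairs — four paths of length 4: r = 4·(1/2)^4 = 1/4).
Summing one r·B term per recipient: 2·0.5·0.21 + 4·0.25·0.416 = 0.626.
0.626 < 0.94: the indirect benefit is less than the cost.

No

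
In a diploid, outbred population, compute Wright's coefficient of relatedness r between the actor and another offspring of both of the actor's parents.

Each parent–offspring link contributes a factor of 1/2, and independent paths through distinct common ancestors add.
Full sibs share both parents — two paths of length 2: r = 2·(1/2)^2 = 1/2.

0.5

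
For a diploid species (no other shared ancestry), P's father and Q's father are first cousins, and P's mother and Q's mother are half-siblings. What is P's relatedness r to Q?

0.09375

Independent pedigree routes through distinct common ancestors add.
P and Q are related in two ways: second cousins through their fathers (r = 1/32) and half first cousins through their mothers (r = 1/16).
r = 1/32 + 1/16 = 3/32 = 0.09375.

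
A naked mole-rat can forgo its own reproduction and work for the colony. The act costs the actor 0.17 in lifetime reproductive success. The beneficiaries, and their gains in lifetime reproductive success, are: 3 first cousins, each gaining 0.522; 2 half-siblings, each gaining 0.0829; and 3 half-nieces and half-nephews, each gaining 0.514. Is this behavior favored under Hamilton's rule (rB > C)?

Yes

Hamilton's rule: the trait is favored when the sum of r·B over every recipient exceeds the actor's cost C.
r to a first cousin = 1/8 (first cousins share one grandparent pair — two paths of length 4: r = 2·(1/2)^4 = 1/8).
r to a half-sibling = 0.25 (half-sibs share one parent — one path of length 2: r = (1/2)^2 = 1/4).
r to a half-niece or half-nephew = 0.125 (half-aunt/uncle↔niece/nephew: one path of length 3: r = (1/2)^3 = 1/8).
Summing one r·B term per recipient: 3·0.125·0.522 + 2·0.25·0.0829 + 3·0.125·0.514 = 0.42995.
0.42995 > 0.17: the indirect benefit exceeds the cost.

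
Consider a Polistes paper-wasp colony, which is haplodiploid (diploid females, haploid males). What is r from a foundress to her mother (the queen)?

0.5

One meiotic link between diploid queen and diploid daughter: r = 1/2.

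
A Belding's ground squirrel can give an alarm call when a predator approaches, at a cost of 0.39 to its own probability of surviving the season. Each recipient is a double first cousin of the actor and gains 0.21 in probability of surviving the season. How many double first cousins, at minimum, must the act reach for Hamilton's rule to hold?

r to a double first cousin = 0.25 (double first cousins share both grandparent pairs — four paths of length 4: r = 4·(1/2)^4 = 1/4).
Hamilton's rule: n·r·B > C  ⇒  n > C/(r·B) = 0.39/(0.25·0.21) = 7.429.
The smallest integer exceeding 7.429 is 8.

8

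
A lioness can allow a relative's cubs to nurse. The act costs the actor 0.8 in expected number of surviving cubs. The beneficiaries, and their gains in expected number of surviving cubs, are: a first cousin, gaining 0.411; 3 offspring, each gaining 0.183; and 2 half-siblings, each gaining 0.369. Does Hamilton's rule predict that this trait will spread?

Hamilton's rule: the trait is favored when the sum of r·B over every recipient exceeds the actor's cost C.
r to a first cousin = 0.125 (first cousins share one grandparent pair — two paths of length 4: r = 2·(1/2)^4 = 1/8).
r to an offspring = 0.5 (one parent–offspring link: r = (1/2)^1 = 1/2).
r to a half-sibling = 1/4 (half-sibs share one parent — one path of length 2: r = (1/2)^2 = 1/4).
Summing one r·B term per recipient: 1·0.125·0.411 + 3·0.5·0.183 + 2·0.25·0.369 = 0.510375.
0.510375 < 0.8: the indirect benefit is less than the cost.

No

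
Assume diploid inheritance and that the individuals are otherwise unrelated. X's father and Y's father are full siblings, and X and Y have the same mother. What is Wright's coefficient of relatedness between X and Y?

Independent pedigree routes through distinct common ancestors add.
X and Y are related in two ways: first cousins through their fathers (r = 1/8) and half-sibs through their shared mother (r = 1/4).
r = 1/8 + 1/4 = 0.375.

0.375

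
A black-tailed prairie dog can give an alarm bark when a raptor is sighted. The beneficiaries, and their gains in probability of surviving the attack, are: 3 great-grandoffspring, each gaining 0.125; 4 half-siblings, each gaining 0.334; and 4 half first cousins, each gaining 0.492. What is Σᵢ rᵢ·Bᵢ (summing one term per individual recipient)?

0.503875

r to a great-grandoffspring = 0.125 (three parent–offspring links: r = (1/2)^3 = 1/8).
r to a half-sibling = 0.25 (half-sibs share one parent — one path of length 2: r = (1/2)^2 = 1/4).
r to a half first cousin = 1/16 (half first cousins share one grandparent — one path of length 4: r = (1/2)^4 = 1/16).
Summing one r·B term per recipient: 3·0.125·0.125 + 4·0.25·0.334 + 4·0.0625·0.492 = 0.503875.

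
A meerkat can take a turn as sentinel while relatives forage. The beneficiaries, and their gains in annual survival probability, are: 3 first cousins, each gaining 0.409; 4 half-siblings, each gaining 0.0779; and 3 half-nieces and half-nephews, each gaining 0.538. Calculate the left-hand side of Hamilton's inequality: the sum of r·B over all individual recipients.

r to a first cousin = 0.125 (first cousins share one grandparent pair — two paths of length 4: r = 2·(1/2)^4 = 1/8).
r to a half-sibling = 1/4 (half-sibs share one parent — one path of length 2: r = (1/2)^2 = 1/4).
r to a half-niece or half-nephew = 0.125 (half-aunt/uncle↔niece/nephew: one path of length 3: r = (1/2)^3 = 1/8).
Summing one r·B term per recipient: 3·0.125·0.409 + 4·0.25·0.0779 + 3·0.125·0.538 = 0.433025.

0.433025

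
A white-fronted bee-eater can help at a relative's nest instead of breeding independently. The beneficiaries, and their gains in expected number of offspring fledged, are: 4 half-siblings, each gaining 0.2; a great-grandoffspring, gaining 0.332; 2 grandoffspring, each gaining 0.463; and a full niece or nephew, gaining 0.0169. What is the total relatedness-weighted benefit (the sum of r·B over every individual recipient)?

0.477225

r to a half-sibling = 1/4 (half-sibs share one parent — one path of length 2: r = (1/2)^2 = 1/4).
r to a great-grandoffspring = 0.125 (three parent–offspring links: r = (1/2)^3 = 1/8).
r to a grandoffspring = 1/4 (two parent–offspring links: r = (1/2)^2 = 1/4).
r to a full niece or nephew = 0.25 (full aunt/uncle↔niece/nephew: two paths of length 3 through the shared grandparent pair: r = 2·(1/2)^3 = 1/4).
Summing one r·B term per recipient: 4·0.25·0.2 + 1·0.125·0.332 + 2·0.25·0.463 + 1·0.25·0.0169 = 0.477225.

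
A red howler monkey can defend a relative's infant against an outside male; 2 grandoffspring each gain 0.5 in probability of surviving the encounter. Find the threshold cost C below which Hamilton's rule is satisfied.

r to a grandoffspring = 0.25 (two parent–offspring links: r = (1/2)^2 = 1/4).
Hamilton's rule: n·r·B > C, so the trait is favored while C < n·r·B = 2·0.25·0.5 = 0.25.

0.25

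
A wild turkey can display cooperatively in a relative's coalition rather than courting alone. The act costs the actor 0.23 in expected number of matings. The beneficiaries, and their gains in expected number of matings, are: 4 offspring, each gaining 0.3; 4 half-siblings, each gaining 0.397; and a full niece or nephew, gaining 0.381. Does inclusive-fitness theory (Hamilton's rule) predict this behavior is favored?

Yes

Hamilton's rule: the trait is favored when the sum of r·B over every recipient exceeds the actor's cost C.
r to an offspring = 1/2 (one parent–offspring link: r = (1/2)^1 = 1/2).
r to a half-sibling = 1/4 (half-sibs share one parent — one path of length 2: r = (1/2)^2 = 1/4).
r to a full niece or nephew = 1/4 (full aunt/uncle↔niece/nephew: two paths of length 3 through the shared grandparent pair: r = 2·(1/2)^3 = 1/4).
Summing one r·B term per recipient: 4·0.5·0.3 + 4·0.25·0.397 + 1·0.25·0.381 = 1.09225.
1.09225 > 0.23: the indirect benefit exceeds the cost.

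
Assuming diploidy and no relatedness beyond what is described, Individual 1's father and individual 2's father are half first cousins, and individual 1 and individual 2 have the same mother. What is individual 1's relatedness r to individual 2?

0.265625

Independent pedigree routes through distinct common ancestors add.
Individual 1 and individual 2 are related in two ways: half second cousins through their fathers (r = 1/64) and half-sibs through their shared mother (r = 1/4).
r = 1/64 + 1/4 = 17/64 = 0.265625.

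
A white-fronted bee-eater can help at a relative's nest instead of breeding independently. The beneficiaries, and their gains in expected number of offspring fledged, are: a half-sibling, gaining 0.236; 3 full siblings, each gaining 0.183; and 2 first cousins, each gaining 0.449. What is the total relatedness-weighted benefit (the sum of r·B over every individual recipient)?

r to a half-sibling = 0.25 (half-sibs share one parent — one path of length 2: r = (1/2)^2 = 1/4).
r to a full sibling = 0.5 (full sibs share both parents — two paths of length 2: r = 2·(1/2)^2 = 1/2).
r to a first cousin = 0.125 (first cousins share one grandparent pair — two paths of length 4: r = 2·(1/2)^4 = 1/8).
Summing one r·B term per recipient: 1·0.25·0.236 + 3·0.5·0.183 + 2·0.125·0.449 = 0.44575.

0.44575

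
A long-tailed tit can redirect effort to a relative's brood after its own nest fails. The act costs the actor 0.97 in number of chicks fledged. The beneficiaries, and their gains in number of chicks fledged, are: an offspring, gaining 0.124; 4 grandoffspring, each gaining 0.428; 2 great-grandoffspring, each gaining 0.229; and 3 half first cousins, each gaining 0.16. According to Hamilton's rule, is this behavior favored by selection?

Hamilton's rule: the trait is favored when the sum of r·B over every recipient exceeds the actor's cost C.
r to an offspring = 0.5 (one parent–offspring link: r = (1/2)^1 = 1/2).
r to a grandoffspring = 1/4 (two parent–offspring links: r = (1/2)^2 = 1/4).
r to a great-grandoffspring = 0.125 (three parent–offspring links: r = (1/2)^3 = 1/8).
r to a half first cousin = 0.0625 (half first cousins share one grandparent — one path of length 4: r = (1/2)^4 = 1/16).
Summing one r·B term per recipient: 1·0.5·0.124 + 4·0.25·0.428 + 2·0.125·0.229 + 3·0.0625·0.16 = 0.57725.
0.57725 < 0.97: the indirect benefit is less than the cost.

No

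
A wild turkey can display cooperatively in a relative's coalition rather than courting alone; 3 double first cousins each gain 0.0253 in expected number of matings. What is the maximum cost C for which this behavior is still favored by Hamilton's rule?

r to a double first cousin = 1/4 (double first cousins share both grandparent pairs — four paths of length 4: r = 4·(1/2)^4 = 1/4).
Hamilton's rule: n·r·B > C, so the trait is favored while C < n·r·B = 3·0.25·0.0253 = 0.018975.

0.018975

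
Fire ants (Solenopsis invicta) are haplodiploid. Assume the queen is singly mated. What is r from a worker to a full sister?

Haplodiploid full sisters inherit their father's entire haploid genome identically (contributing 1/2) and on average half of their mother's contribution (1/2 · 1/2 = 1/4); r = 1/2 + 1/4 = 3/4.

0.75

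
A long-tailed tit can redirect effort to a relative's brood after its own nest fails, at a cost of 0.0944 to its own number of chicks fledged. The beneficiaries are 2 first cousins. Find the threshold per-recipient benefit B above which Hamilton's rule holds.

r to a first cousin = 0.125 (first cousins share one grandparent pair — two paths of length 4: r = 2·(1/2)^4 = 1/8).
Hamilton's rule with n recipients of equal r: n·r·B > C, so B > C/(n·r) = 0.0944/(2·0.125) = 0.3776.

0.3776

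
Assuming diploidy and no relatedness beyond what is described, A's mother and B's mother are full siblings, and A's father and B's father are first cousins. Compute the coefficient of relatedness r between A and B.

0.15625

With two independent routes of shared ancestry, r is the sum of the two contributions.
A and B are related in two ways: first cousins through their mothers (r = 1/8) and second cousins through their fathers (r = 1/32).
r = 1/8 + 1/32 = 5/32 = 0.15625.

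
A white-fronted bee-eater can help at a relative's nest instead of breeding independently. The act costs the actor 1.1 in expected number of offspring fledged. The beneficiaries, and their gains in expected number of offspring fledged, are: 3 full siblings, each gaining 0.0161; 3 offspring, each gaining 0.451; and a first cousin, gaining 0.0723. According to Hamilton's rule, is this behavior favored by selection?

No

Hamilton's rule: the trait is favored when the sum of r·B over every recipient exceeds the actor's cost C.
r to a full sibling = 1/2 (full sibs share both parents — two paths of length 2: r = 2·(1/2)^2 = 1/2).
r to an offspring = 1/2 (one parent–offspring link: r = (1/2)^1 = 1/2).
r to a first cousin = 0.125 (first cousins share one grandparent pair — two paths of length 4: r = 2·(1/2)^4 = 1/8).
Summing one r·B term per recipient: 3·0.5·0.0161 + 3·0.5·0.451 + 1·0.125·0.0723 = 0.7096875.
0.7096875 < 1.1: the indirect benefit is less than the cost.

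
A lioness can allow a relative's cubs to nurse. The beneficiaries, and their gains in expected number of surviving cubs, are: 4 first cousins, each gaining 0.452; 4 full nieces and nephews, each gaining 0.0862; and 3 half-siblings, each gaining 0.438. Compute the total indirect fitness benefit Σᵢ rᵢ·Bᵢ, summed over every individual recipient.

r to a first cousin = 1/8 (first cousins share one grandparent pair — two paths of length 4: r = 2·(1/2)^4 = 1/8).
r to a full niece or nephew = 0.25 (full aunt/uncle↔niece/nephew: two paths of length 3 through the shared grandparent pair: r = 2·(1/2)^3 = 1/4).
r to a half-sibling = 0.25 (half-sibs share one parent — one path of length 2: r = (1/2)^2 = 1/4).
Summing one r·B term per recipient: 4·0.125·0.452 + 4·0.25·0.0862 + 3·0.25·0.438 = 0.6407.

0.6407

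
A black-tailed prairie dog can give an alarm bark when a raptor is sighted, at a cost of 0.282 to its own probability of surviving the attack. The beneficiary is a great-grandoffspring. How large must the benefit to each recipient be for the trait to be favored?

2.256

r to a great-grandoffspring = 0.125 (three parent–offspring links: r = (1/2)^3 = 1/8).
Hamilton's rule with n recipients of equal r: n·r·B > C, so B > C/(n·r) = 0.282/(1·0.125) = 2.256.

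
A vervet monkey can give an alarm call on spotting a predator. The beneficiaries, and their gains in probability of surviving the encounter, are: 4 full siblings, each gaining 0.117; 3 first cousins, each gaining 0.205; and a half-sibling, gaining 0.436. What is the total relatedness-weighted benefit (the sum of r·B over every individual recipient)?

r to a full sibling = 0.5 (full sibs share both parents — two paths of length 2: r = 2·(1/2)^2 = 1/2).
r to a first cousin = 1/8 (first cousins share one grandparent pair — two paths of length 4: r = 2·(1/2)^4 = 1/8).
r to a half-sibling = 0.25 (half-sibs share one parent — one path of length 2: r = (1/2)^2 = 1/4).
Summing one r·B term per recipient: 4·0.5·0.117 + 3·0.125·0.205 + 1·0.25·0.436 = 0.419875.

0.419875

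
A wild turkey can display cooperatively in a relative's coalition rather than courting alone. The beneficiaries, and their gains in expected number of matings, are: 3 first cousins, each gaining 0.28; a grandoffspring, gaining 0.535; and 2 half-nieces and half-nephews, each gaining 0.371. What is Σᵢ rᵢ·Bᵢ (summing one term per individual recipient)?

0.3315

r to a first cousin = 1/8 (first cousins share one grandparent pair — two paths of length 4: r = 2·(1/2)^4 = 1/8).
r to a grandoffspring = 1/4 (two parent–offspring links: r = (1/2)^2 = 1/4).
r to a half-niece or half-nephew = 1/8 (half-aunt/uncle↔niece/nephew: one path of length 3: r = (1/2)^3 = 1/8).
Summing one r·B term per recipient: 3·0.125·0.28 + 1·0.25·0.535 + 2·0.125·0.371 = 0.3315.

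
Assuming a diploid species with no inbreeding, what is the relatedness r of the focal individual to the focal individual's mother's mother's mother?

Each parent–offspring link contributes a factor of 1/2, and independent paths through distinct common ancestors add.
Three parent–offspring links: r = (1/2)^3 = 1/8.

0.125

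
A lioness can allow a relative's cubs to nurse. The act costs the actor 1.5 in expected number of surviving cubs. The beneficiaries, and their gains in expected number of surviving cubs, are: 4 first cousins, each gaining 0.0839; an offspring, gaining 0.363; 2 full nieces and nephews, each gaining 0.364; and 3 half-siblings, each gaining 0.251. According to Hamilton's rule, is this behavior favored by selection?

No

Hamilton's rule: the trait is favored when the sum of r·B over every recipient exceeds the actor's cost C.
r to a first cousin = 0.125 (first cousins share one grandparent pair — two paths of length 4: r = 2·(1/2)^4 = 1/8).
r to an offspring = 1/2 (one parent–offspring link: r = (1/2)^1 = 1/2).
r to a full niece or nephew = 1/4 (full aunt/uncle↔niece/nephew: two paths of length 3 through the shared grandparent pair: r = 2·(1/2)^3 = 1/4).
r to a half-sibling = 1/4 (half-sibs share one parent — one path of length 2: r = (1/2)^2 = 1/4).
Summing one r·B term per recipient: 4·0.125·0.0839 + 1·0.5·0.363 + 2·0.25·0.364 + 3·0.25·0.251 = 0.5937.
0.5937 < 1.5: the indirect benefit is less than the cost.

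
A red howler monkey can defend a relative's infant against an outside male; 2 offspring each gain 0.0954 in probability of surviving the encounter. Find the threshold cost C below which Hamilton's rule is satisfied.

r to an offspring = 1/2 (one parent–offspring link: r = (1/2)^1 = 1/2).
Hamilton's rule: n·r·B > C, so the trait is favored while C < n·r·B = 2·0.5·0.0954 = 0.0954.

0.0954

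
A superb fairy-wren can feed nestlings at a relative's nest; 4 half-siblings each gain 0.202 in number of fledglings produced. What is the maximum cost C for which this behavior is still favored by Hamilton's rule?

0.202

r to a half-sibling = 0.25 (half-sibs share one parent — one path of length 2: r = (1/2)^2 = 1/4).
Hamilton's rule: n·r·B > C, so the trait is favored while C < n·r·B = 4·0.25·0.202 = 0.202.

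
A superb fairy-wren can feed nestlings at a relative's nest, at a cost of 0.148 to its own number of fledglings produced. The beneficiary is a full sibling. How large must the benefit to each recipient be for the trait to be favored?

r to a full sibling = 1/2 (full sibs share both parents — two paths of length 2: r = 2·(1/2)^2 = 1/2).
Hamilton's rule with n recipients of equal r: n·r·B > C, so B > C/(n·r) = 0.148/(1·0.5) = 0.296.

0.296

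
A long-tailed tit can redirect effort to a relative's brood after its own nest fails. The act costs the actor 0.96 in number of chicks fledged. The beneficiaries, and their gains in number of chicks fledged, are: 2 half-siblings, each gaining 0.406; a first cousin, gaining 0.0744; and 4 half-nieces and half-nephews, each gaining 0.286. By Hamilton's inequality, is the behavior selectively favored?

No

Hamilton's rule: the trait is favored when the sum of r·B over every recipient exceeds the actor's cost C.
r to a half-sibling = 1/4 (half-sibs share one parent — one path of length 2: r = (1/2)^2 = 1/4).
r to a first cousin = 0.125 (first cousins share one grandparent pair — two paths of length 4: r = 2·(1/2)^4 = 1/8).
r to a half-niece or half-nephew = 1/8 (half-aunt/uncle↔niece/nephew: one path of length 3: r = (1/2)^3 = 1/8).
Summing one r·B term per recipient: 2·0.25·0.406 + 1·0.125·0.0744 + 4·0.125·0.286 = 0.3553.
0.3553 < 0.96: the indirect benefit is less than the cost.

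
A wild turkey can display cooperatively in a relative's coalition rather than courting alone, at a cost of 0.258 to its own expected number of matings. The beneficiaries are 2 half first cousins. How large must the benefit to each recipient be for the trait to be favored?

2.064

r to a half first cousin = 1/16 (half first cousins share one grandparent — one path of length 4: r = (1/2)^4 = 1/16).
Hamilton's rule with n recipients of equal r: n·r·B > C, so B > C/(n·r) = 0.258/(2·0.0625) = 2.064.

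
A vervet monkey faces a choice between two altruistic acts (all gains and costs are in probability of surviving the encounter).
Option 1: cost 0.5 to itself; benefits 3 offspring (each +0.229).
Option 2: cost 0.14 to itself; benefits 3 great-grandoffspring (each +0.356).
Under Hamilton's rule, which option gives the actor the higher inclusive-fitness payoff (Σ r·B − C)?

Option 2

Option 1: r to an offspring = 0.5.
Option 1: Σ r·B − C = (3·0.5·0.229) − 0.5 = -0.1565.
Option 2: r to a great-grandoffspring = 0.125.
Option 2: Σ r·B − C = (3·0.125·0.356) − 0.14 = -0.0065.
Option 2 has the higher net inclusive-fitness payoff.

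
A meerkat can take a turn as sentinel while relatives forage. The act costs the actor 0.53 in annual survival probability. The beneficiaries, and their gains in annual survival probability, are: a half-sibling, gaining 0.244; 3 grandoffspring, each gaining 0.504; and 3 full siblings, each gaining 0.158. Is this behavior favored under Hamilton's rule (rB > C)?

Hamilton's rule: the trait is favored when the sum of r·B over every recipient exceeds the actor's cost C.
r to a half-sibling = 1/4 (half-sibs share one parent — one path of length 2: r = (1/2)^2 = 1/4).
r to a grandoffspring = 1/4 (two parent–offspring links: r = (1/2)^2 = 1/4).
r to a full sibling = 0.5 (full sibs share both parents — two paths of length 2: r = 2·(1/2)^2 = 1/2).
Summing one r·B term per recipient: 1·0.25·0.244 + 3·0.25·0.504 + 3·0.5·0.158 = 0.676.
0.676 > 0.53: the indirect benefit exceeds the cost.

Yes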